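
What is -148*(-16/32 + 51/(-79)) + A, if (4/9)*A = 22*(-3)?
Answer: 3325/158 ≈ 21.044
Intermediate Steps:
A = -297/2 (A = 9*(22*(-3))/4 = (9/4)*(-66) = -297/2 ≈ -148.50)
-148*(-16/32 + 51/(-79)) + A = -148*(-16/32 + 51/(-79)) - 297/2 = -148*(-16*1/32 + 51*(-1/79)) - 297/2 = -148*(-½ - 51/79) - 297/2 = -148*(-181/158) - 297/2 = 13394/79 - 297/2 = 3325/158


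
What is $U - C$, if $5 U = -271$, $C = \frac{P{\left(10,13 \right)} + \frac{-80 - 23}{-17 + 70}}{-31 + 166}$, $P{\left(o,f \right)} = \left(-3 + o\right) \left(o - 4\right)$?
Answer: $- \frac{389924}{7155} \approx -54.497$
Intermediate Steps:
$P{\left(o,f \right)} = \left(-4 + o\right) \left(-3 + o\right)$ ($P{\left(o,f \right)} = \left(-3 + o\right) \left(-4 + o\right) = \left(-4 + o\right) \left(-3 + o\right)$)
$C = \frac{2123}{7155}$ ($C = \frac{\left(12 + 10^{2} - 70\right) + \frac{-80 - 23}{-17 + 70}}{-31 + 166} = \frac{\left(12 + 100 - 70\right) - \frac{103}{53}}{135} = \left(42 - \frac{103}{53}\right) \frac{1}{135} = \frac{2123}{53} \cdot \frac{1}{135} = \frac{2123}{7155} \approx 0.29672$)
$U = - \frac{271}{5}$ ($U = \frac{1}{5} \left(-271\right) = - \frac{271}{5} \approx -54.2$)
$U - C = - \frac{271}{5} - \frac{2123}{7155} = - \frac{389924}{7155}$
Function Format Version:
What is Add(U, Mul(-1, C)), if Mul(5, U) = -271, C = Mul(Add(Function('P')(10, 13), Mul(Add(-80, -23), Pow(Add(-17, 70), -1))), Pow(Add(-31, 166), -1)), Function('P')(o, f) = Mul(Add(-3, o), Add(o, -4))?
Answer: Rational(-389924, 7155) ≈ -54.497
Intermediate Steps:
Function('P')(o, f) = Mul(Add(-4, o), Add(-3, o)) (Function('P')(o, f) = Mul(Add(-3, o), Add(-4, o)) = Mul(Add(-4, o), Add(-3, o)))
C = Rational(2123, 7155) (C = Mul(Add(Add(12, Pow(10, 2), Mul(-7, 10)), Mul(Add(-80, -23), Pow(Add(-17, 70), -1))), Pow(Add(-31, 166), -1)) = Mul(Add(Add(12, 100, -70), Mul(-103, Pow(53, -1))), Pow(135, -1)) = Mul(Add(42, Mul(-103, Rational(1, 53))), Rational(1, 135)) = Mul(Add(42, Rational(-103, 53)), Rational(1, 135)) = Mul(Rational(2123, 53), Rational(1, 135)) = Rational(2123, 7155) ≈ 0.29672)
U = Rational(-271, 5) (U = Mul(Rational(1, 5), -271) = Rational(-271, 5) ≈ -54.200)
Add(U, Mul(-1, C)) = Add(Rational(-271, 5), Mul(-1, Rational(2123, 7155))) = Add(Rational(-271, 5), Rational(-2123, 7155)) = Rational(-389924, 7155)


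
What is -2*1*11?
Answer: -22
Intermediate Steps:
-2*1*11 = -2*11 = -22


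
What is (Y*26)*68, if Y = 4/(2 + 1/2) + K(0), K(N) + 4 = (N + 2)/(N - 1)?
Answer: -38896/5 ≈ -7779.2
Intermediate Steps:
K(N) = -4 + (2 + N)/(-1 + N) (K(N) = -4 + (N + 2)/(N - 1) = -4 + (2 + N)/(-1 + N))
Y = -22/5 (Y = 4/(2 + 1/2) + 3*(2 - 1*0)/(-1 + 0) = 4/(2 + ½) + 3*(2 + 0)/(-1) = 4/(5/2) + 3*(-1)*2 = (⅖)*4 - 6 = 8/5 - 6 = -22/5 ≈ -4.4000)
(Y*26)*68 = -22/5*26*68 = -572/5*68 = -38896/5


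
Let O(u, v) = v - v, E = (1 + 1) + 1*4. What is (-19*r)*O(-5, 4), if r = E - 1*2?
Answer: 0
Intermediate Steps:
E = 6 (E = 2 + 4 = 6)
r = 4 (r = 6 - 1*2 = 6 - 2 = 4)
O(u, v) = 0
(-19*r)*O(-5, 4) = -19*4*0 = -76*0 = 0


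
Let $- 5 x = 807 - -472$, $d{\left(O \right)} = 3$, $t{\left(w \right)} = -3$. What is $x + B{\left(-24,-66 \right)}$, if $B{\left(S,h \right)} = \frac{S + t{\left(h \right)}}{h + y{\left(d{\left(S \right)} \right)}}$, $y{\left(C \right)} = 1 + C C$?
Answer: $- \frac{71489}{280} \approx -255.32$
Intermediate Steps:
$y{\left(C \right)} = 1 + C^{2}$
$B{\left(S,h \right)} = \frac{-3 + S}{10 + h}$ ($B{\left(S,h \right)} = \frac{S - 3}{h + \left(1 + 3^{2}\right)} = \frac{-3 + S}{h + \left(1 + 9\right)} = \frac{-3 + S}{h + 10} = \frac{-3 + S}{10 + h}$)
$x = - \frac{1279}{5}$ ($x = - \frac{807 - -472}{5} = - \frac{807 + 472}{5} = \left(- \frac{1}{5}\right) 1279 = - \frac{1279}{5} \approx -255.8$)
$x + B{\left(-24,-66 \right)} = - \frac{1279}{5} + \frac{-3 - 24}{10 - 66} = - \frac{1279}{5} + \frac{1}{-56} \left(-27\right) = - \frac{1279}{5} - - \frac{27}{56} = - \frac{1279}{5} + \frac{27}{56} = - \frac{71489}{280}$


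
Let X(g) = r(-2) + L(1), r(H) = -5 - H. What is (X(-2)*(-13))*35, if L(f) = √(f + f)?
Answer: 1365 - 455*√2 ≈ 721.53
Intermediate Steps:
L(f) = √2*√f (L(f) = √(2*f) = √2*√f)
X(g) = -3 + √2 (X(g) = (-5 - 1*(-2)) + √2*√1 = (-5 + 2) + √2*1 = -3 + √2)
(X(-2)*(-13))*35 = ((-3 + √2)*(-13))*35 = (39 - 13*√2)*35 = 1365 - 455*√2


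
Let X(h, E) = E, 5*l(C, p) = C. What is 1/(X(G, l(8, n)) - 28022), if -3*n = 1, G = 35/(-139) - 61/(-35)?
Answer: -5/140102 ≈ -3.5688e-5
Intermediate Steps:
G = 7254/4865 (G = 35*(-1/139) - 61*(-1/35) = -35/139 + 61/35 = 7254/4865 ≈ 1.4911)
n = -1/3 (n = -1/3*1 = -1/3 ≈ -0.33333)
l(C, p) = C/5
1/(X(G, l(8, n)) - 28022) = 1/((1/5)*8 - 28022) = 1/(8/5 - 28022) = 1/(-140102/5) = -5/140102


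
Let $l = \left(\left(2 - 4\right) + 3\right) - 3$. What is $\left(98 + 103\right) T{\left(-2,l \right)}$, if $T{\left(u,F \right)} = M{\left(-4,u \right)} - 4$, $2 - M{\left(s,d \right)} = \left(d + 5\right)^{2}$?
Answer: $-2211$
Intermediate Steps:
$M{\left(s,d \right)} = 2 - \left(5 + d\right)^{2}$ ($M{\left(s,d \right)} = 2 - \left(d + 5\right)^{2} = 2 - \left(5 + d\right)^{2}$)
$l = -2$ ($l = \left(-2 + 3\right) - 3 = 1 - 3 = -2$)
$T{\left(u,F \right)} = -2 - \left(5 + u\right)^{2}$ ($T{\left(u,F \right)} = \left(2 - \left(5 + u\right)^{2}\right) - 4 = -2 - \left(5 + u\right)^{2}$)
$\left(98 + 103\right) T{\left(-2,l \right)} = \left(98 + 103\right) \left(-2 - \left(5 - 2\right)^{2}\right) = 201 \left(-2 - 3^{2}\right) = 201 \left(-2 - 9\right) = 201 \left(-11\right) = -2211$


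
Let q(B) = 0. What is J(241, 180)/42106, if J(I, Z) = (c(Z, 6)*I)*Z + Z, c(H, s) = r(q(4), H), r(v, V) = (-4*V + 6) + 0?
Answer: -15486570/21053 ≈ -735.60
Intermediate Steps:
r(v, V) = 6 - 4*V (r(v, V) = (6 - 4*V) + 0 = 6 - 4*V)
c(H, s) = 6 - 4*H
J(I, Z) = Z + I*Z*(6 - 4*Z) (J(I, Z) = ((6 - 4*Z)*I)*Z + Z = (I*(6 - 4*Z))*Z + Z = I*Z*(6 - 4*Z) + Z = Z + I*Z*(6 - 4*Z))
J(241, 180)/42106 = (180*(1 + 6*241 - 4*241*180))/42106 = (180*(1 + 1446 - 173520))*(1/42106) = (180*(-172073))*(1/42106) = -30973140*1/42106 = -15486570/21053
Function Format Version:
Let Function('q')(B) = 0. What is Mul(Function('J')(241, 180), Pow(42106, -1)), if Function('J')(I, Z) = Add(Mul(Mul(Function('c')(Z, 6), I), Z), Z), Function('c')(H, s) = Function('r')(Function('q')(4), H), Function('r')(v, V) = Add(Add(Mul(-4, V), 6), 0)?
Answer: Rational(-15486570, 21053) ≈ -735.60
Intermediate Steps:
Function('r')(v, V) = Add(6, Mul(-4, V)) (Function('r')(v, V) = Add(Add(6, Mul(-4, V)), 0) = Add(6, Mul(-4, V)))
Function('c')(H, s) = Add(6, Mul(-4, H))
Function('J')(I, Z) = Add(Z, Mul(I, Z, Add(6, Mul(-4, Z)))) (Function('J')(I, Z) = Add(Mul(Mul(Add(6, Mul(-4, Z)), I), Z), Z) = Add(Mul(Mul(I, Add(6, Mul(-4, Z))), Z), Z) = Add(Mul(I, Z, Add(6, Mul(-4, Z))), Z) = Add(Z, Mul(I, Z, Add(6, Mul(-4, Z)))))
Mul(Function('J')(241, 180), Pow(42106, -1)) = Mul(Mul(180, Add(1, Mul(6, 241), Mul(-4, 241, 180))), Pow(42106, -1)) = Mul(Mul(180, Add(1, 1446, -173520)), Rational(1, 42106)) = Mul(Mul(180, -172073), Rational(1, 42106)) = Mul(-30973140, Rational(1, 42106)) = Rational(-15486570, 21053)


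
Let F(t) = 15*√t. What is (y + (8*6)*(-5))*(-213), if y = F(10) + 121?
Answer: 25347 - 3195*√10 ≈ 15244.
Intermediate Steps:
y = 121 + 15*√10 (y = 15*√10 + 121 = 121 + 15*√10 ≈ 168.43)
(y + (8*6)*(-5))*(-213) = ((121 + 15*√10) + (8*6)*(-5))*(-213) = ((121 + 15*√10) + 48*(-5))*(-213) = ((121 + 15*√10) - 240)*(-213) = (-119 + 15*√10)*(-213) = 25347 - 3195*√10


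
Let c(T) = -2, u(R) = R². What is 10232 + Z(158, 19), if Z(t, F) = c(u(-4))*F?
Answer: 10194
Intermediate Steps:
Z(t, F) = -2*F
10232 + Z(158, 19) = 10232 - 2*19 = 10232 - 38 = 10194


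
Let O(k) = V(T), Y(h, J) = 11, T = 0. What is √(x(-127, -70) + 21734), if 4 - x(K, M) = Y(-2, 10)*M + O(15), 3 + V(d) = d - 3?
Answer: √22514 ≈ 150.05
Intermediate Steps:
V(d) = -6 + d (V(d) = -3 + (d - 3) = -3 + (-3 + d) = -6 + d)
O(k) = -6 (O(k) = -6 + 0 = -6)
x(K, M) = 10 - 11*M (x(K, M) = 4 - (11*M - 6) = 4 - (-6 + 11*M) = 4 + (6 - 11*M) = 10 - 11*M)
√(x(-127, -70) + 21734) = √((10 - 11*(-70)) + 21734) = √((10 + 770) + 21734) = √(780 + 21734) = √22514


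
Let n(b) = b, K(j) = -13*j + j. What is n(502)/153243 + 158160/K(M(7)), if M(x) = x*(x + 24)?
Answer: -2019633806/33253731 ≈ -60.734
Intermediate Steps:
M(x) = x*(24 + x)
K(j) = -12*j
n(502)/153243 + 158160/K(M(7)) = 502/153243 + 158160/((-84*(24 + 7))) = 502*(1/153243) + 158160/((-84*31)) = 502/153243 + 158160/((-12*217)) = 502/153243 + 158160/(-2604) = 502/153243 + 158160*(-1/2604) = 502/153243 - 13180/217 = -2019633806/33253731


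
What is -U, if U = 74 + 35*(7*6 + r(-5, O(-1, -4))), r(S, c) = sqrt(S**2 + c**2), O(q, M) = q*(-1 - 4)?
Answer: -1544 - 175*sqrt(2) ≈ -1791.5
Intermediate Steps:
O(q, M) = -5*q (O(q, M) = q*(-5) = -5*q)
U = 1544 + 175*sqrt(2) (U = 74 + 35*(7*6 + sqrt((-5)**2 + (-5*(-1))**2)) = 74 + 35*(42 + sqrt(25 + 5**2)) = 74 + 35*(42 + sqrt(25 + 25)) = 74 + 35*(42 + sqrt(50)) = 74 + 35*(42 + 5*sqrt(2)) = 74 + (1470 + 175*sqrt(2)) = 1544 + 175*sqrt(2) ≈ 1791.5)
-U = -(1544 + 175*sqrt(2)) = -1544 - 175*sqrt(2)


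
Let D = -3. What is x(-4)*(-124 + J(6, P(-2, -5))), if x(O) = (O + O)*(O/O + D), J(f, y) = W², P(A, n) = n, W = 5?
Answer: -1584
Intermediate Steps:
J(f, y) = 25 (J(f, y) = 5² = 25)
x(O) = -4*O (x(O) = (O + O)*(O/O - 3) = (2*O)*(1 - 3) = (2*O)*(-2) = -4*O)
x(-4)*(-124 + J(6, P(-2, -5))) = (-4*(-4))*(-124 + 25) = 16*(-99) = -1584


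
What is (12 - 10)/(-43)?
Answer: -2/43 ≈ -0.046512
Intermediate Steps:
(12 - 10)/(-43) = -1/43*2 = -2/43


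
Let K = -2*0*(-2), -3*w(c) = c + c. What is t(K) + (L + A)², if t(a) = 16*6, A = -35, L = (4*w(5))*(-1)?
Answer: 5089/9 ≈ 565.44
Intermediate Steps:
w(c) = -2*c/3 (w(c) = -(c + c)/3 = -2*c/3)
K = 0 (K = 0*(-2) = 0)
L = 40/3 (L = (4*(-⅔*5))*(-1) = (4*(-10/3))*(-1) = -40/3*(-1) = 40/3 ≈ 13.333)
t(a) = 96
t(K) + (L + A)² = 96 + (40/3 - 35)² = 96 + (-65/3)² = 96 + 4225/9 = 5089/9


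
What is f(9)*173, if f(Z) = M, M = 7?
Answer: 1211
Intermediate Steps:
f(Z) = 7
f(9)*173 = 7*173 = 1211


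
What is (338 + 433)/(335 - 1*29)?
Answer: 257/102 ≈ 2.5196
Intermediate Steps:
(338 + 433)/(335 - 1*29) = 771/(335 - 29) = 771/306 = 771*(1/306) = 257/102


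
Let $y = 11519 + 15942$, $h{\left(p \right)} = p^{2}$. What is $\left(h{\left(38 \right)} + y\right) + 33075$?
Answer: $61980$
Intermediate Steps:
$y = 27461$
$\left(h{\left(38 \right)} + y\right) + 33075 = \left(38^{2} + 27461\right) + 33075 = \left(1444 + 27461\right) + 33075 = 28905 + 33075 = 61980$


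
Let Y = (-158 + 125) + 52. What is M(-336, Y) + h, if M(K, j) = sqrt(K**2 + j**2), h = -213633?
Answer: -213633 + sqrt(113257) ≈ -2.1330e+5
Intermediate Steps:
Y = 19 (Y = -33 + 52 = 19)
M(-336, Y) + h = sqrt((-336)**2 + 19**2) - 213633 = sqrt(112896 + 361) - 213633 = sqrt(113257) - 213633 = -213633 + sqrt(113257)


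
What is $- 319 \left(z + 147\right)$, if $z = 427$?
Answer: $-183106$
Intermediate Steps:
$- 319 \left(z + 147\right) = - 319 \left(427 + 147\right) = \left(-319\right) 574 = -183106$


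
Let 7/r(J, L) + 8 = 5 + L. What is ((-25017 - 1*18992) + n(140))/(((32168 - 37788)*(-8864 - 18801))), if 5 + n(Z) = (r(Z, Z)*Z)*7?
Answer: -3011529/10650195050 ≈ -0.00028277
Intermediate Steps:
r(J, L) = 7/(-3 + L) (r(J, L) = 7/(-8 + (5 + L)) = 7/(-3 + L))
n(Z) = -5 + 49*Z/(-3 + Z) (n(Z) = -5 + ((7/(-3 + Z))*Z)*7 = -5 + (7*Z/(-3 + Z))*7 = -5 + 49*Z/(-3 + Z))
((-25017 - 1*18992) + n(140))/(((32168 - 37788)*(-8864 - 18801))) = ((-25017 - 1*18992) + (15 + 44*140)/(-3 + 140))/(((32168 - 37788)*(-8864 - 18801))) = ((-25017 - 18992) + (15 + 6160)/137)/((-5620*(-27665))) = (-44009 + (1/137)*6175)/155477300 = (-44009 + 6175/137)*(1/155477300) = -6023058/137*1/155477300 = -3011529/10650195050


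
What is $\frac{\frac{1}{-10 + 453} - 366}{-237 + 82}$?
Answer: $\frac{162137}{68665} \approx 2.3613$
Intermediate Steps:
$\frac{\frac{1}{-10 + 453} - 366}{-237 + 82} = \frac{\frac{1}{443} - 366}{-155} = \left(\frac{1}{443} - 366\right) \left(- \frac{1}{155}\right) = \left(- \frac{162137}{443}\right) \left(- \frac{1}{155}\right) = \frac{162137}{68665}$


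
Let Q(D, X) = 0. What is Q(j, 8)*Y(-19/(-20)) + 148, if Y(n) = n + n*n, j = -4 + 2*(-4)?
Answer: 148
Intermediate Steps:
j = -12 (j = -4 - 8 = -12)
Y(n) = n + n²
Q(j, 8)*Y(-19/(-20)) + 148 = 0*((-19/(-20))*(1 - 19/(-20))) + 148 = 0*((-19*(-1/20))*(1 - 19*(-1/20))) + 148 = 0*(19*(1 + 19/20)/20) + 148 = 0*((19/20)*(39/20)) + 148 = 0*(741/400) + 148 = 0 + 148 = 148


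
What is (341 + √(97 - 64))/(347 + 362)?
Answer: 341/709 + √33/709 ≈ 0.48906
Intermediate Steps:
(341 + √(97 - 64))/(347 + 362) = (341 + √33)/709 = (341 + √33)*(1/709) = 341/709 + √33/709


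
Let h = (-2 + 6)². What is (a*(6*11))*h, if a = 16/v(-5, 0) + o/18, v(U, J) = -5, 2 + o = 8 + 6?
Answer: -13376/5 ≈ -2675.2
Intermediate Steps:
o = 12 (o = -2 + (8 + 6) = -2 + 14 = 12)
a = -38/15 (a = 16/(-5) + 12/18 = 16*(-⅕) + 12*(1/18) = -16/5 + ⅔ = -38/15 ≈ -2.5333)
h = 16 (h = 4² = 16)
(a*(6*11))*h = -76*11/5*16 = -38/15*66*16 = -836/5*16 = -13376/5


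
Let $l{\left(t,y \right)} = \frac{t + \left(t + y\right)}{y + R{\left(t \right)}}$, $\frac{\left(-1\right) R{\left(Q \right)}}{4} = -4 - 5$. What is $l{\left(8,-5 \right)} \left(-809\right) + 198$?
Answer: $- \frac{2761}{31} \approx -89.064$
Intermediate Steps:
$R{\left(Q \right)} = 36$ ($R{\left(Q \right)} = - 4 \left(-4 - 5\right) = \left(-4\right) \left(-9\right) = 36$)
$l{\left(t,y \right)} = \frac{y + 2 t}{36 + y}$ ($l{\left(t,y \right)} = \frac{t + \left(t + y\right)}{y + 36} = \frac{y + 2 t}{36 + y}$)
$l{\left(8,-5 \right)} \left(-809\right) + 198 = \frac{-5 + 2 \cdot 8}{36 - 5} \left(-809\right) + 198 = \frac{-5 + 16}{31} \left(-809\right) + 198 = \frac{1}{31} \cdot 11 \left(-809\right) + 198 = \frac{11}{31} \left(-809\right) + 198 = - \frac{8899}{31} + 198 = - \frac{2761}{31}$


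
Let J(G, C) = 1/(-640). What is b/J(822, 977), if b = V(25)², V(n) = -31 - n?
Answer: -2007040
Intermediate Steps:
J(G, C) = -1/640
b = 3136 (b = (-31 - 1*25)² = (-31 - 25)² = (-56)² = 3136)
b/J(822, 977) = 3136/(-1/640) = 3136*(-640) = -2007040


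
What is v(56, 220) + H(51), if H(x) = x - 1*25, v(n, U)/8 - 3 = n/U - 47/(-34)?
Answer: 58994/935 ≈ 63.095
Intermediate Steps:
v(n, U) = 596/17 + 8*n/U (v(n, U) = 24 + 8*(n/U - 47/(-34)) = 24 + 8*(n/U - 47*(-1/34)) = 24 + 8*(n/U + 47/34) = 24 + 8*(47/34 + n/U) = 24 + (188/17 + 8*n/U) = 596/17 + 8*n/U)
H(x) = -25 + x (H(x) = x - 25 = -25 + x)
v(56, 220) + H(51) = (596/17 + 8*56/220) + (-25 + 51) = (596/17 + 8*56*(1/220)) + 26 = (596/17 + 112/55) + 26 = 34684/935 + 26 = 58994/935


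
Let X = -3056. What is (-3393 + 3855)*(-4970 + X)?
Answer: -3708012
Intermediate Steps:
(-3393 + 3855)*(-4970 + X) = (-3393 + 3855)*(-4970 - 3056) = 462*(-8026) = -3708012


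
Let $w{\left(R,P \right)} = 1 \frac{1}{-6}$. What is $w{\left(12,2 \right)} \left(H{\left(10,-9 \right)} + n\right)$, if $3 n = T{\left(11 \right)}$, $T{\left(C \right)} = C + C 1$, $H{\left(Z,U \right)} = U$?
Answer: $\frac{5}{18} \approx 0.27778$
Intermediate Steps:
$w{\left(R,P \right)} = - \frac{1}{6}$ ($w{\left(R,P \right)} = 1 \left(- \frac{1}{6}\right) = - \frac{1}{6}$)
$T{\left(C \right)} = 2 C$ ($T{\left(C \right)} = C + C = 2 C$)
$n = \frac{22}{3}$ ($n = \frac{2 \cdot 11}{3} = \frac{1}{3} \cdot 22 = \frac{22}{3} \approx 7.3333$)
$w{\left(12,2 \right)} \left(H{\left(10,-9 \right)} + n\right) = - \frac{-9 + \frac{22}{3}}{6} = \left(- \frac{1}{6}\right) \left(- \frac{5}{3}\right) = \frac{5}{18}$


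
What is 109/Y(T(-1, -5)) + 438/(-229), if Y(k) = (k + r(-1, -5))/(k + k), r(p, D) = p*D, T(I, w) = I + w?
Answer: 299094/229 ≈ 1306.1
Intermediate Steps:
r(p, D) = D*p
Y(k) = (5 + k)/(2*k) (Y(k) = (k - 5*(-1))/(k + k) = (k + 5)/((2*k)) = (5 + k)*(1/(2*k)) = (5 + k)/(2*k))
109/Y(T(-1, -5)) + 438/(-229) = 109/(((5 + (-1 - 5))/(2*(-1 - 5)))) + 438/(-229) = 109/(((½)*(5 - 6)/(-6))) + 438*(-1/229) = 109/(((½)*(-⅙)*(-1))) - 438/229 = 109/(1/12) - 438/229 = 109*12 - 438/229 = 1308 - 438/229 = 299094/229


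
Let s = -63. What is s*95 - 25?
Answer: -6010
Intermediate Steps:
s*95 - 25 = -63*95 - 25 = -5985 - 25 = -6010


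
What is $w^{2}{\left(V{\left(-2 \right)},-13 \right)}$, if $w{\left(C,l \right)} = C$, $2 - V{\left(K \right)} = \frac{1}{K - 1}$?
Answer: $\frac{49}{9} \approx 5.4444$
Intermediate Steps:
$V{\left(K \right)} = 2 - \frac{1}{-1 + K}$ ($V{\left(K \right)} = 2 - \frac{1}{K - 1} = 2 - \frac{1}{-1 + K}$)
$w^{2}{\left(V{\left(-2 \right)},-13 \right)} = \left(\frac{-3 + 2 \left(-2\right)}{-1 - 2}\right)^{2} = \left(\frac{-3 - 4}{-3}\right)^{2} = \left(\left(- \frac{1}{3}\right) \left(-7\right)\right)^{2} = \left(\frac{7}{3}\right)^{2} = \frac{49}{9}$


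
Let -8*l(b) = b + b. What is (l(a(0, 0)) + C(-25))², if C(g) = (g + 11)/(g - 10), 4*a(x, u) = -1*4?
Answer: 169/400 ≈ 0.42250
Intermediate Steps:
a(x, u) = -1 (a(x, u) = (-1*4)/4 = (¼)*(-4) = -1)
C(g) = (11 + g)/(-10 + g)
l(b) = -b/4 (l(b) = -(b + b)/8 = -b/4)
(l(a(0, 0)) + C(-25))² = (-¼*(-1) + (11 - 25)/(-10 - 25))² = (¼ - 14/(-35))² = (¼ - 1/35*(-14))² = (¼ + ⅖)² = (13/20)² = 169/400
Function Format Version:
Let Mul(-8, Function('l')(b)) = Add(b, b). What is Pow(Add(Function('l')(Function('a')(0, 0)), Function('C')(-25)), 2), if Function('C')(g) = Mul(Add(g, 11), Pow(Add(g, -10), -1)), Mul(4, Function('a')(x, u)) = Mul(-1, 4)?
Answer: Rational(169, 400) ≈ 0.42250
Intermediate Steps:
Function('a')(x, u) = -1 (Function('a')(x, u) = Mul(Rational(1, 4), Mul(-1, 4)) = Mul(Rational(1, 4), -4) = -1)
Function('C')(g) = Mul(Pow(Add(-10, g), -1), Add(11, g)) (Function('C')(g) = Mul(Add(11, g), Pow(Add(-10, g), -1)) = Mul(Pow(Add(-10, g), -1), Add(11, g)))
Function('l')(b) = Mul(Rational(-1, 4), b) (Function('l')(b) = Mul(Rational(-1, 8), Add(b, b)) = Mul(Rational(-1, 8), Mul(2, b)) = Mul(Rational(-1, 4), b))
Pow(Add(Function('l')(Function('a')(0, 0)), Function('C')(-25)), 2) = Pow(Add(Mul(Rational(-1, 4), -1), Mul(Pow(Add(-10, -25), -1), Add(11, -25))), 2) = Pow(Add(Rational(1, 4), Mul(Pow(-35, -1), -14)), 2) = Pow(Add(Rational(1, 4), Mul(Rational(-1, 35), -14)), 2) = Pow(Add(Rational(1, 4), Rational(2, 5)), 2) = Pow(Rational(13, 20), 2) = Rational(169, 400)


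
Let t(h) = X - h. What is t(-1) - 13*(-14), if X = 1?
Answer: 184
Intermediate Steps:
t(h) = 1 - h
t(-1) - 13*(-14) = (1 - 1*(-1)) - 13*(-14) = (1 + 1) + 182 = 2 + 182 = 184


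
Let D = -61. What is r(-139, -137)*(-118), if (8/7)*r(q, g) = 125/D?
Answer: 51625/244 ≈ 211.58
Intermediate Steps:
r(q, g) = -875/488 (r(q, g) = 7*(125/(-61))/8 = 7*(125*(-1/61))/8 = (7/8)*(-125/61) = -875/488)
r(-139, -137)*(-118) = -875/488*(-118) = 51625/244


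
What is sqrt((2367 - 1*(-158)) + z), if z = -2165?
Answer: 6*sqrt(10) ≈ 18.974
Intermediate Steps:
sqrt((2367 - 1*(-158)) + z) = sqrt((2367 - 1*(-158)) - 2165) = sqrt((2367 + 158) - 2165) = sqrt(2525 - 2165) = sqrt(360) = 6*sqrt(10)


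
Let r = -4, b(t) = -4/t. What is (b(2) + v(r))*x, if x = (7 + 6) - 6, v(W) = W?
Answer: -42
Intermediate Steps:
x = 7 (x = 13 - 6 = 7)
(b(2) + v(r))*x = (-4/2 - 4)*7 = (-4*½ - 4)*7 = (-2 - 4)*7 = -6*7 = -42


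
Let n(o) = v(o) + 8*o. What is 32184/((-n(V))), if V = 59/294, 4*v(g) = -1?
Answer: -18924192/797 ≈ -23744.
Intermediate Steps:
v(g) = -¼ (v(g) = (¼)*(-1) = -¼)
V = 59/294 (V = 59*(1/294) = 59/294 ≈ 0.20068)
n(o) = -¼ + 8*o
32184/((-n(V))) = 32184/((-(-¼ + 8*(59/294)))) = 32184/((-(-¼ + 236/147))) = 32184/((-1*797/588)) = 32184/(-797/588) = 32184*(-588/797) = -18924192/797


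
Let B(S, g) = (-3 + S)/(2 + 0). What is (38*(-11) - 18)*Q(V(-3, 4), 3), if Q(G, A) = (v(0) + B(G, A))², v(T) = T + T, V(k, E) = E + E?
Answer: -2725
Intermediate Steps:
B(S, g) = -3/2 + S/2 (B(S, g) = (-3 + S)/2 = (-3 + S)*(½) = -3/2 + S/2)
V(k, E) = 2*E
v(T) = 2*T
Q(G, A) = (-3/2 + G/2)² (Q(G, A) = (2*0 + (-3/2 + G/2))² = (0 + (-3/2 + G/2))² = (-3/2 + G/2)²)
(38*(-11) - 18)*Q(V(-3, 4), 3) = (38*(-11) - 18)*((-3 + 2*4)²/4) = (-418 - 18)*((-3 + 8)²/4) = -109*5² = -109*25 = -436*25/4 = -2725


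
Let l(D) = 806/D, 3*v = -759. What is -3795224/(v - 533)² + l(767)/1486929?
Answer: -27745870891276/4516542376713 ≈ -6.1432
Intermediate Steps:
v = -253 (v = (⅓)*(-759) = -253)
-3795224/(v - 533)² + l(767)/1486929 = -3795224/(-253 - 533)² + (806/767)/1486929 = -3795224/((-786)²) + (806*(1/767))*(1/1486929) = -3795224/617796 + (62/59)*(1/1486929) = -3795224*1/617796 + 62/87728811 = -948806/154449 + 62/87728811 = -27745870891276/4516542376713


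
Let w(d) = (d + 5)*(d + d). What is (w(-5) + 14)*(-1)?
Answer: -14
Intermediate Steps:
w(d) = 2*d*(5 + d) (w(d) = (5 + d)*(2*d) = 2*d*(5 + d))
(w(-5) + 14)*(-1) = (2*(-5)*(5 - 5) + 14)*(-1) = (2*(-5)*0 + 14)*(-1) = (0 + 14)*(-1) = 14*(-1) = -14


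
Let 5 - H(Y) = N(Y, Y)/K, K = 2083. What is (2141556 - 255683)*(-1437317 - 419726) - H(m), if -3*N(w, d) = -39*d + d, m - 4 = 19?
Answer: -21884918187395582/6249 ≈ -3.5021e+12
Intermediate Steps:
m = 23 (m = 4 + 19 = 23)
N(w, d) = 38*d/3 (N(w, d) = -(-39*d + d)/3 = -(-38)*d/3 = 38*d/3)
H(Y) = 5 - 38*Y/6249 (H(Y) = 5 - 38*Y/3/2083 = 5 - 38*Y/6249)
(2141556 - 255683)*(-1437317 - 419726) - H(m) = (2141556 - 255683)*(-1437317 - 419726) - (5 - 38/6249*23) = 1885873*(-1857043) - (5 - 874/6249) = -3502147253539 - 1*30371/6249 = -3502147253539 - 30371/6249 = -21884918187395582/6249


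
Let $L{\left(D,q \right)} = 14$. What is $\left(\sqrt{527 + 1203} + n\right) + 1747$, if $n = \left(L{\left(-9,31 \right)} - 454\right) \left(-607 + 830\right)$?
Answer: $-96373 + \sqrt{1730} \approx -96331.0$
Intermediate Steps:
$n = -98120$ ($n = \left(14 - 454\right) \left(-607 + 830\right) = \left(14 - 454\right) 223 = \left(-440\right) 223 = -98120$)
$\left(\sqrt{527 + 1203} + n\right) + 1747 = \left(\sqrt{527 + 1203} - 98120\right) + 1747 = \left(\sqrt{1730} - 98120\right) + 1747 = \left(-98120 + \sqrt{1730}\right) + 1747 = -96373 + \sqrt{1730}$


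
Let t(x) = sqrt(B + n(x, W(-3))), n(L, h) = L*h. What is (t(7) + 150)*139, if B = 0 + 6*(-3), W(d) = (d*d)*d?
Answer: 20850 + 417*I*sqrt(23) ≈ 20850.0 + 1999.9*I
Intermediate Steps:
W(d) = d**3 (W(d) = d**2*d = d**3)
B = -18 (B = 0 - 18 = -18)
t(x) = sqrt(-18 - 27*x) (t(x) = sqrt(-18 + x*(-3)**3) = sqrt(-18 + x*(-27)) = sqrt(-18 - 27*x))
(t(7) + 150)*139 = (3*sqrt(-2 - 3*7) + 150)*139 = (3*sqrt(-2 - 21) + 150)*139 = (3*sqrt(-23) + 150)*139 = (3*(I*sqrt(23)) + 150)*139 = (3*I*sqrt(23) + 150)*139 = (150 + 3*I*sqrt(23))*139 = 20850 + 417*I*sqrt(23)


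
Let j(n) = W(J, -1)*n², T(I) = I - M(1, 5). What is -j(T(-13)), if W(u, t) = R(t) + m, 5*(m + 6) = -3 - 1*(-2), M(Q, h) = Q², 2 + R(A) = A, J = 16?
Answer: 9016/5 ≈ 1803.2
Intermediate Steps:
R(A) = -2 + A
m = -31/5 (m = -6 + (-3 - 1*(-2))/5 = -6 + (-3 + 2)/5 = -6 + (⅕)*(-1) = -6 - ⅕ = -31/5 ≈ -6.2000)
W(u, t) = -41/5 + t (W(u, t) = (-2 + t) - 31/5 = -41/5 + t)
T(I) = -1 + I (T(I) = I - 1*1² = I - 1*1 = I - 1 = -1 + I)
j(n) = -46*n²/5 (j(n) = (-41/5 - 1)*n² = -46*n²/5)
-j(T(-13)) = -(-46)*(-1 - 13)²/5 = -(-46)*(-14)²/5 = -(-46)*196/5 = -1*(-9016/5) = 9016/5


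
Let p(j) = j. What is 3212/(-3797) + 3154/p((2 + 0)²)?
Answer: 5981445/7594 ≈ 787.65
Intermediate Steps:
3212/(-3797) + 3154/p((2 + 0)²) = 3212/(-3797) + 3154/((2 + 0)²) = 3212*(-1/3797) + 3154/(2²) = -3212/3797 + 3154/4 = -3212/3797 + 3154*(¼) = -3212/3797 + 1577/2 = 5981445/7594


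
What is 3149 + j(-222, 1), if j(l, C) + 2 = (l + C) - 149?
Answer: 2777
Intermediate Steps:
j(l, C) = -151 + C + l (j(l, C) = -2 + ((l + C) - 149) = -2 + ((C + l) - 149) = -2 + (-149 + C + l) = -151 + C + l)
3149 + j(-222, 1) = 3149 + (-151 + 1 - 222) = 3149 - 372 = 2777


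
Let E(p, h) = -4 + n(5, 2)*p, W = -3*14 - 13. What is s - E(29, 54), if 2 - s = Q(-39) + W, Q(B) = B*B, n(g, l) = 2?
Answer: -1518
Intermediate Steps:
W = -55 (W = -42 - 13 = -55)
E(p, h) = -4 + 2*p
Q(B) = B²
s = -1464 (s = 2 - ((-39)² - 55) = 2 - (1521 - 55) = 2 - 1*1466 = 2 - 1466 = -1464)
s - E(29, 54) = -1464 - (-4 + 2*29) = -1464 - (-4 + 58) = -1464 - 1*54 = -1464 - 54 = -1518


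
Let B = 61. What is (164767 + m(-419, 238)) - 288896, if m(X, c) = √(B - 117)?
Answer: -124129 + 2*I*√14 ≈ -1.2413e+5 + 7.4833*I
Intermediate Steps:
m(X, c) = 2*I*√14 (m(X, c) = √(61 - 117) = √(-56) = 2*I*√14)
(164767 + m(-419, 238)) - 288896 = (164767 + 2*I*√14) - 288896 = -124129 + 2*I*√14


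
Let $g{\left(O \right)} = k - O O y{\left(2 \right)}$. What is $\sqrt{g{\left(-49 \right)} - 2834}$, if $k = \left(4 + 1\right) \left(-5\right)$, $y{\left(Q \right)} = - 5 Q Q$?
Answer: $\sqrt{45161} \approx 212.51$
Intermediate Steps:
$y{\left(Q \right)} = - 5 Q^{2}$
$k = -25$ ($k = 5 \left(-5\right) = -25$)
$g{\left(O \right)} = -25 + 20 O^{2}$ ($g{\left(O \right)} = -25 - O O \left(- 5 \cdot 2^{2}\right) = -25 - O^{2} \left(\left(-5\right) 4\right) = -25 - O^{2} \left(-20\right) = -25 - - 20 O^{2} = -25 + 20 O^{2}$)
$\sqrt{g{\left(-49 \right)} - 2834} = \sqrt{\left(-25 + 20 \left(-49\right)^{2}\right) - 2834} = \sqrt{\left(-25 + 20 \cdot 2401\right) - 2834} = \sqrt{\left(-25 + 48020\right) - 2834} = \sqrt{47995 - 2834} = \sqrt{45161}$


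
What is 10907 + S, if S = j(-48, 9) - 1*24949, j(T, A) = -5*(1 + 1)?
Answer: -14052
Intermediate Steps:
j(T, A) = -10 (j(T, A) = -5*2 = -10)
S = -24959 (S = -10 - 1*24949 = -10 - 24949 = -24959)
10907 + S = 10907 - 24959 = -14052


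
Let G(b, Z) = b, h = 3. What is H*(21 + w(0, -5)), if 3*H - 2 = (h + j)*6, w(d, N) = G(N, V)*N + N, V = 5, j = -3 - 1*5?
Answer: -1148/3 ≈ -382.67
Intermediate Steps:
j = -8 (j = -3 - 5 = -8)
w(d, N) = N + N**2 (w(d, N) = N*N + N = N**2 + N = N + N**2)
H = -28/3 (H = 2/3 + ((3 - 8)*6)/3 = 2/3 + (-5*6)/3 = 2/3 + (1/3)*(-30) = 2/3 - 10 = -28/3 ≈ -9.3333)
H*(21 + w(0, -5)) = -28*(21 - 5*(1 - 5))/3 = -28*(21 - 5*(-4))/3 = -28*(21 + 20)/3 = -28/3*41 = -1148/3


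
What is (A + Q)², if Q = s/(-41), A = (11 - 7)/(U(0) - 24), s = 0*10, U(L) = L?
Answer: 1/36 ≈ 0.027778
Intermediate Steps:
s = 0
A = -⅙ (A = (11 - 7)/(0 - 24) = 4/(-24) = 4*(-1/24) = -⅙ ≈ -0.16667)
Q = 0 (Q = 0/(-41) = 0*(-1/41) = 0)
(A + Q)² = (-⅙ + 0)² = (-⅙)² = 1/36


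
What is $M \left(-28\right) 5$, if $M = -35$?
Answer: $4900$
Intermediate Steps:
$M \left(-28\right) 5 = \left(-35\right) \left(-28\right) 5 = 980 \cdot 5 = 4900$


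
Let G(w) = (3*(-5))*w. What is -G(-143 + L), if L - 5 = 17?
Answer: -1815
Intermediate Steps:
L = 22 (L = 5 + 17 = 22)
G(w) = -15*w
-G(-143 + L) = -(-15)*(-143 + 22) = -(-15)*(-121) = -1*1815 = -1815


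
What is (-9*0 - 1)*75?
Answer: -75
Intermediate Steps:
(-9*0 - 1)*75 = (0 - 1)*75 = -1*75 = -75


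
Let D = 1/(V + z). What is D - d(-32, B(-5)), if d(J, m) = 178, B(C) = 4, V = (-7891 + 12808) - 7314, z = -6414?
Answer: -1568359/8811 ≈ -178.00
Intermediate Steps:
V = -2397 (V = 4917 - 7314 = -2397)
D = -1/8811 (D = 1/(-2397 - 6414) = 1/(-8811) = -1/8811 ≈ -0.00011349)
D - d(-32, B(-5)) = -1/8811 - 1*178 = -1/8811 - 178 = -1568359/8811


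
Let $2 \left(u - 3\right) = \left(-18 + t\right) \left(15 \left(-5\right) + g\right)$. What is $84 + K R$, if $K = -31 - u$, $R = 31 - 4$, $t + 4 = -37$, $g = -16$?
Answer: $- \frac{146631}{2} \approx -73316.0$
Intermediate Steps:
$t = -41$ ($t = -4 - 37 = -41$)
$R = 27$ ($R = 31 - 4 = 27$)
$u = \frac{5375}{2}$ ($u = 3 + \frac{\left(-18 - 41\right) \left(15 \left(-5\right) - 16\right)}{2} = 3 + \frac{\left(-59\right) \left(-75 - 16\right)}{2} = 3 + \frac{\left(-59\right) \left(-91\right)}{2} = 3 + \frac{1}{2} \cdot 5369 = 3 + \frac{5369}{2} = \frac{5375}{2} \approx 2687.5$)
$K = - \frac{5437}{2}$ ($K = -31 - \frac{5375}{2} = - \frac{5437}{2} \approx -2718.5$)
$84 + K R = 84 - \frac{146799}{2} = - \frac{146631}{2}$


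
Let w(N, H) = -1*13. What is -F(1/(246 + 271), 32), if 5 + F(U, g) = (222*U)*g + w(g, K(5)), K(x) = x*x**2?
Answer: 2202/517 ≈ 4.2592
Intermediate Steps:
K(x) = x**3
w(N, H) = -13
F(U, g) = -18 + 222*U*g (F(U, g) = -5 + ((222*U)*g - 13) = -5 + (222*U*g - 13) = -5 + (-13 + 222*U*g) = -18 + 222*U*g)
-F(1/(246 + 271), 32) = -(-18 + 222*32/(246 + 271)) = -(-18 + 222*32/517) = -(-18 + 222*(1/517)*32) = -(-18 + 7104/517) = -1*(-2202/517) = 2202/517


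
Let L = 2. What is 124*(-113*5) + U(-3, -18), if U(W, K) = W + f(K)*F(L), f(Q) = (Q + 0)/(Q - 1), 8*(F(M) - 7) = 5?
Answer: -5324239/76 ≈ -70056.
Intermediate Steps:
F(M) = 61/8 (F(M) = 7 + (1/8)*5 = 7 + 5/8 = 61/8)
f(Q) = Q/(-1 + Q)
U(W, K) = W + 61*K/(8*(-1 + K)) (U(W, K) = W + (K/(-1 + K))*(61/8) = W + 61*K/(8*(-1 + K)))
124*(-113*5) + U(-3, -18) = 124*(-113*5) + ((61/8)*(-18) - 3*(-1 - 18))/(-1 - 18) = 124*(-565) + (-549/4 - 3*(-19))/(-19) = -70060 - (-549/4 + 57)/19 = -70060 - 1/19*(-321/4) = -70060 + 321/76 = -5324239/76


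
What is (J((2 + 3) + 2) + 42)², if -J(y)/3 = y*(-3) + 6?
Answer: 7569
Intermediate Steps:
J(y) = -18 + 9*y (J(y) = -3*(y*(-3) + 6) = -3*(-3*y + 6) = -3*(6 - 3*y) = -18 + 9*y)
(J((2 + 3) + 2) + 42)² = ((-18 + 9*((2 + 3) + 2)) + 42)² = ((-18 + 9*(5 + 2)) + 42)² = ((-18 + 9*7) + 42)² = ((-18 + 63) + 42)² = (45 + 42)² = 87² = 7569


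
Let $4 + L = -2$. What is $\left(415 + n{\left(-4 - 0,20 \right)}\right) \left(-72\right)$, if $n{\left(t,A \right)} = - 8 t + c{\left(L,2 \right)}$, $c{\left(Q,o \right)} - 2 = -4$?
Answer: $-32040$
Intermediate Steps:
$L = -6$ ($L = -4 - 2 = -6$)
$c{\left(Q,o \right)} = -2$ ($c{\left(Q,o \right)} = 2 - 4 = -2$)
$n{\left(t,A \right)} = -2 - 8 t$ ($n{\left(t,A \right)} = - 8 t - 2 = -2 - 8 t$)
$\left(415 + n{\left(-4 - 0,20 \right)}\right) \left(-72\right) = \left(415 - \left(2 + 8 \left(-4 - 0\right)\right)\right) \left(-72\right) = \left(415 - \left(2 + 8 \left(-4 + 0\right)\right)\right) \left(-72\right) = \left(415 - -30\right) \left(-72\right) = \left(415 + \left(-2 + 32\right)\right) \left(-72\right) = \left(415 + 30\right) \left(-72\right) = 445 \left(-72\right) = -32040$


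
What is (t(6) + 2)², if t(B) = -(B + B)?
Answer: 100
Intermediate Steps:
t(B) = -2*B
(t(6) + 2)² = (-2*6 + 2)² = (-12 + 2)² = (-10)² = 100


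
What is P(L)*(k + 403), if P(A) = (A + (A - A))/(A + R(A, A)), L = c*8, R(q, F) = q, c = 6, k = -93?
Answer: 155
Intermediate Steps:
L = 48 (L = 6*8 = 48)
P(A) = ½ (P(A) = (A + (A - A))/(A + A) = (A + 0)/((2*A)) = A*(1/(2*A)) = ½)
P(L)*(k + 403) = (-93 + 403)/2 = (½)*310 = 155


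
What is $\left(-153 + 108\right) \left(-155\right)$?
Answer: $6975$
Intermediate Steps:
$\left(-153 + 108\right) \left(-155\right) = \left(-45\right) \left(-155\right) = 6975$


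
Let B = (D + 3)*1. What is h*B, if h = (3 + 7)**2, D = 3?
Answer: 600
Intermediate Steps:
B = 6 (B = (3 + 3)*1 = 6*1 = 6)
h = 100 (h = 10**2 = 100)
h*B = 100*6 = 600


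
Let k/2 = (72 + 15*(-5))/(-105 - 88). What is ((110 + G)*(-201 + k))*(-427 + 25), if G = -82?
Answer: 436586472/193 ≈ 2.2621e+6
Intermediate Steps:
k = 6/193 (k = 2*((72 + 15*(-5))/(-105 - 88)) = 2*((72 - 75)/(-193)) = 2*(-3*(-1/193)) = 2*(3/193) = 6/193 ≈ 0.031088)
((110 + G)*(-201 + k))*(-427 + 25) = ((110 - 82)*(-201 + 6/193))*(-427 + 25) = (28*(-38787/193))*(-402) = -1086036/193*(-402) = 436586472/193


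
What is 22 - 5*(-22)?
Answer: 132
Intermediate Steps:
22 - 5*(-22) = 22 + 110 = 132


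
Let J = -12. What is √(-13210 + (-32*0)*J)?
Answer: I*√13210 ≈ 114.93*I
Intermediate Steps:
√(-13210 + (-32*0)*J) = √(-13210 - 32*0*(-12)) = √(-13210 + 0*(-12)) = √(-13210 + 0) = √(-13210) = I*√13210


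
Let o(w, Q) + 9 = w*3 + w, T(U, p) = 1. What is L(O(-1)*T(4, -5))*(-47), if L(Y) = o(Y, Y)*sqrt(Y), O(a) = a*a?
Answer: 235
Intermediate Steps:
O(a) = a**2
o(w, Q) = -9 + 4*w (o(w, Q) = -9 + (w*3 + w) = -9 + (3*w + w) = -9 + 4*w)
L(Y) = sqrt(Y)*(-9 + 4*Y) (L(Y) = (-9 + 4*Y)*sqrt(Y) = sqrt(Y)*(-9 + 4*Y))
L(O(-1)*T(4, -5))*(-47) = (sqrt((-1)**2*1)*(-9 + 4*((-1)**2*1)))*(-47) = (sqrt(1*1)*(-9 + 4*(1*1)))*(-47) = (sqrt(1)*(-9 + 4*1))*(-47) = (1*(-9 + 4))*(-47) = (1*(-5))*(-47) = -5*(-47) = 235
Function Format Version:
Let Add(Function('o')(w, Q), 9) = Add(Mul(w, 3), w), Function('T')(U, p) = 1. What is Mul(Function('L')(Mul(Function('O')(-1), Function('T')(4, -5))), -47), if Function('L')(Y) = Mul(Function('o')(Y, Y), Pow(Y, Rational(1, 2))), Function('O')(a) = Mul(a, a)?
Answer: 235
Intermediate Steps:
Function('O')(a) = Pow(a, 2)
Function('o')(w, Q) = Add(-9, Mul(4, w)) (Function('o')(w, Q) = Add(-9, Add(Mul(w, 3), w)) = Add(-9, Add(Mul(3, w), w)) = Add(-9, Mul(4, w)))
Function('L')(Y) = Mul(Pow(Y, Rational(1, 2)), Add(-9, Mul(4, Y))) (Function('L')(Y) = Mul(Add(-9, Mul(4, Y)), Pow(Y, Rational(1, 2))) = Mul(Pow(Y, Rational(1, 2)), Add(-9, Mul(4, Y))))
Mul(Function('L')(Mul(Function('O')(-1), Function('T')(4, -5))), -47) = Mul(Mul(Pow(Mul(Pow(-1, 2), 1), Rational(1, 2)), Add(-9, Mul(4, Mul(Pow(-1, 2), 1)))), -47) = Mul(Mul(Pow(Mul(1, 1), Rational(1, 2)), Add(-9, Mul(4, Mul(1, 1)))), -47) = Mul(Mul(Pow(1, Rational(1, 2)), Add(-9, Mul(4, 1))), -47) = Mul(Mul(1, Add(-9, 4)), -47) = Mul(Mul(1, -5), -47) = Mul(-5, -47) = 235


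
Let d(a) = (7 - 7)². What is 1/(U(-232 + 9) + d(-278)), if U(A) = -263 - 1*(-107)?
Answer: -1/156 ≈ -0.0064103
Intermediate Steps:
d(a) = 0 (d(a) = 0² = 0)
U(A) = -156 (U(A) = -263 + 107 = -156)
1/(U(-232 + 9) + d(-278)) = 1/(-156 + 0) = 1/(-156) = -1/156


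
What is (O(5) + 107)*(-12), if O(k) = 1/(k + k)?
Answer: -6426/5 ≈ -1285.2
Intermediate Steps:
O(k) = 1/(2*k)
(O(5) + 107)*(-12) = ((1/2)/5 + 107)*(-12) = ((1/2)*(1/5) + 107)*(-12) = (1/10 + 107)*(-12) = (1071/10)*(-12) = -6426/5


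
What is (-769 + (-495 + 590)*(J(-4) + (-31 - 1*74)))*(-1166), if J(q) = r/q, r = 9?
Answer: 25553473/2 ≈ 1.2777e+7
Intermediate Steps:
J(q) = 9/q
(-769 + (-495 + 590)*(J(-4) + (-31 - 1*74)))*(-1166) = (-769 + (-495 + 590)*(9/(-4) + (-31 - 1*74)))*(-1166) = (-769 + 95*(9*(-¼) + (-31 - 74)))*(-1166) = (-769 + 95*(-9/4 - 105))*(-1166) = (-769 + 95*(-429/4))*(-1166) = (-769 - 40755/4)*(-1166) = -43831/4*(-1166) = 25553473/2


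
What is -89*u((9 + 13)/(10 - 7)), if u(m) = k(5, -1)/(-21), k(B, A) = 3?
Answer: 89/7 ≈ 12.714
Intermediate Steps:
u(m) = -⅐ (u(m) = 3/(-21) = 3*(-1/21) = -⅐)
-89*u((9 + 13)/(10 - 7)) = -89*(-⅐) = 89/7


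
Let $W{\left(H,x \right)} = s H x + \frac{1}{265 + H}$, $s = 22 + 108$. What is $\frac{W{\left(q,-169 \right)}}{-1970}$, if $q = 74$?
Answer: $\frac{551139419}{667830} \approx 825.27$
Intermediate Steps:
$s = 130$
$W{\left(H,x \right)} = \frac{1}{265 + H} + 130 H x$ ($W{\left(H,x \right)} = 130 H x + \frac{1}{265 + H} = \frac{1}{265 + H} + 130 H x$)
$\frac{W{\left(q,-169 \right)}}{-1970} = \frac{\frac{1}{265 + 74} \left(1 + 130 \left(-169\right) 74^{2} + 34450 \cdot 74 \left(-169\right)\right)}{-1970} = \frac{1 + 130 \left(-169\right) 5476 - 430831700}{339} \left(- \frac{1}{1970}\right) = \frac{1 - 120307720 - 430831700}{339} \left(- \frac{1}{1970}\right) = \frac{1}{339} \left(-551139419\right) \left(- \frac{1}{1970}\right) = \left(- \frac{551139419}{339}\right) \left(- \frac{1}{1970}\right) = \frac{551139419}{667830}$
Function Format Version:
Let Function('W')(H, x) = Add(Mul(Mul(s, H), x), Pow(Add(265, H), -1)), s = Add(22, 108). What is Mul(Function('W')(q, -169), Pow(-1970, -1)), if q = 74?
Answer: Rational(551139419, 667830) ≈ 825.27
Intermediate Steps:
s = 130
Function('W')(H, x) = Add(Pow(Add(265, H), -1), Mul(130, H, x)) (Function('W')(H, x) = Add(Mul(Mul(130, H), x), Pow(Add(265, H), -1)) = Add(Mul(130, H, x), Pow(Add(265, H), -1)) = Add(Pow(Add(265, H), -1), Mul(130, H, x)))
Mul(Function('W')(q, -169), Pow(-1970, -1)) = Mul(Mul(Pow(Add(265, 74), -1), Add(1, Mul(130, -169, Pow(74, 2)), Mul(34450, 74, -169))), Pow(-1970, -1)) = Mul(Mul(Pow(339, -1), Add(1, Mul(130, -169, 5476), -430831700)), Rational(-1, 1970)) = Mul(Mul(Rational(1, 339), Add(1, -120307720, -430831700)), Rational(-1, 1970)) = Mul(Mul(Rational(1, 339), -551139419), Rational(-1, 1970)) = Mul(Rational(-551139419, 339), Rational(-1, 1970)) = Rational(551139419, 667830)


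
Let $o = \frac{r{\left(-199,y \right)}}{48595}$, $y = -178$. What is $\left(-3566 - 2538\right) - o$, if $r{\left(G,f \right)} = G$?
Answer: $- \frac{296623681}{48595} \approx -6104.0$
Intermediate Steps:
$o = - \frac{199}{48595} \approx -0.0040951$
$\left(-3566 - 2538\right) - o = \left(-3566 - 2538\right) - - \frac{199}{48595} = \left(-3566 - 2538\right) + \frac{199}{48595} = -6104 + \frac{199}{48595} = - \frac{296623681}{48595}$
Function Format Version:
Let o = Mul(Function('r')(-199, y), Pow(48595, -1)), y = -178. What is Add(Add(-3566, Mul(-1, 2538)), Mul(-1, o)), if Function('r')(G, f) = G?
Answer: Rational(-296623681, 48595) ≈ -6104.0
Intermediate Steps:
o = Rational(-199, 48595) (o = Mul(-199, Pow(48595, -1)) = Mul(-199, Rational(1, 48595)) = Rational(-199, 48595) ≈ -0.0040951)
Add(Add(-3566, Mul(-1, 2538)), Mul(-1, o)) = Add(Add(-3566, Mul(-1, 2538)), Mul(-1, Rational(-199, 48595))) = Add(Add(-3566, -2538), Rational(199, 48595)) = Add(-6104, Rational(199, 48595)) = Rational(-296623681, 48595)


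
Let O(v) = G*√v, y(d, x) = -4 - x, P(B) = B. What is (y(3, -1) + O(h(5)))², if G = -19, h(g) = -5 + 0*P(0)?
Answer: -1796 + 114*I*√5 ≈ -1796.0 + 254.91*I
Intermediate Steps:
h(g) = -5 (h(g) = -5 + 0*0 = -5 + 0 = -5)
O(v) = -19*√v
(y(3, -1) + O(h(5)))² = ((-4 - 1*(-1)) - 19*I*√5)² = ((-4 + 1) - 19*I*√5)² = (-3 - 19*I*√5)²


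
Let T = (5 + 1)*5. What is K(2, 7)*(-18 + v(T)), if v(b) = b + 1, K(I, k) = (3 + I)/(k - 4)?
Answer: 65/3 ≈ 21.667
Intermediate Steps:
K(I, k) = (3 + I)/(-4 + k)
T = 30 (T = 6*5 = 30)
v(b) = 1 + b
K(2, 7)*(-18 + v(T)) = ((3 + 2)/(-4 + 7))*(-18 + (1 + 30)) = (5/3)*(-18 + 31) = ((1/3)*5)*13 = (5/3)*13 = 65/3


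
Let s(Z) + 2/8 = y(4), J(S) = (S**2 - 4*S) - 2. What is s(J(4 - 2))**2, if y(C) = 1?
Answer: 9/16 ≈ 0.56250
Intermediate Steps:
J(S) = -2 + S**2 - 4*S
s(Z) = 3/4 (s(Z) = -1/4 + 1 = 3/4)
s(J(4 - 2))**2 = (3/4)**2 = 9/16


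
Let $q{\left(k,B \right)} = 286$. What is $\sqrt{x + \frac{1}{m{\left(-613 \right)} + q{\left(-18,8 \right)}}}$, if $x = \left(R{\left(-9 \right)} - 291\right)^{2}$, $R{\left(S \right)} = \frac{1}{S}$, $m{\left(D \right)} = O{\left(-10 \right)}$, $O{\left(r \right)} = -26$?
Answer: $\frac{\sqrt{116008365265}}{1170} \approx 291.11$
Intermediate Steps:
$m{\left(D \right)} = -26$
$x = \frac{6864400}{81}$ ($x = \left(\frac{1}{-9} - 291\right)^{2} = \left(- \frac{1}{9} - 291\right)^{2} = \left(- \frac{2620}{9}\right)^{2} = \frac{6864400}{81} \approx 84746.0$)
$\sqrt{x + \frac{1}{m{\left(-613 \right)} + q{\left(-18,8 \right)}}} = \sqrt{\frac{6864400}{81} + \frac{1}{-26 + 286}} = \sqrt{\frac{6864400}{81} + \frac{1}{260}} = \sqrt{\frac{1784744081}{21060}} = \frac{\sqrt{116008365265}}{1170}$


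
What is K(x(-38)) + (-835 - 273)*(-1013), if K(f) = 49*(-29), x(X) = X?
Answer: 1120983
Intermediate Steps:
K(f) = -1421
K(x(-38)) + (-835 - 273)*(-1013) = -1421 + (-835 - 273)*(-1013) = -1421 - 1108*(-1013) = -1421 + 1122404 = 1120983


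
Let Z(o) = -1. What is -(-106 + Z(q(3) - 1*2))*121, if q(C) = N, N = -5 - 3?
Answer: 12947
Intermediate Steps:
N = -8
q(C) = -8
-(-106 + Z(q(3) - 1*2))*121 = -(-106 - 1)*121 = -(-107)*121 = -1*(-12947) = 12947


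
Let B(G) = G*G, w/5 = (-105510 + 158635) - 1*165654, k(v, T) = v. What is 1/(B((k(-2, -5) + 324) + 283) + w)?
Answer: -1/196620 ≈ -5.0860e-6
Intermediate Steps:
w = -562645 (w = 5*((-105510 + 158635) - 1*165654) = 5*(53125 - 165654) = 5*(-112529) = -562645)
B(G) = G²
1/(B((k(-2, -5) + 324) + 283) + w) = 1/(((-2 + 324) + 283)² - 562645) = 1/((322 + 283)² - 562645) = 1/(605² - 562645) = 1/(366025 - 562645) = 1/(-196620) = -1/196620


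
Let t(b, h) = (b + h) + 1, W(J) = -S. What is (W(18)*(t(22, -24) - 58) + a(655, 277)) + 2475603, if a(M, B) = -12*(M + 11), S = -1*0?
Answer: 2467611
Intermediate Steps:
S = 0
W(J) = 0 (W(J) = -1*0 = 0)
a(M, B) = -132 - 12*M (a(M, B) = -12*(11 + M) = -132 - 12*M)
t(b, h) = 1 + b + h
(W(18)*(t(22, -24) - 58) + a(655, 277)) + 2475603 = (0*((1 + 22 - 24) - 58) + (-132 - 12*655)) + 2475603 = (0*(-1 - 58) + (-132 - 7860)) + 2475603 = (0*(-59) - 7992) + 2475603 = (0 - 7992) + 2475603 = -7992 + 2475603 = 2467611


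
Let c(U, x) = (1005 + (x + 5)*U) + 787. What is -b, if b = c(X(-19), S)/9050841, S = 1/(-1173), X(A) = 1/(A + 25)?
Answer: -6308980/31849909479 ≈ -0.00019808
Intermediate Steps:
X(A) = 1/(25 + A)
S = -1/1173 ≈ -0.00085251
c(U, x) = 1792 + U*(5 + x) (c(U, x) = (1005 + (5 + x)*U) + 787 = (1005 + U*(5 + x)) + 787 = 1792 + U*(5 + x))
b = 6308980/31849909479 (b = (1792 + 5/(25 - 19) - 1/1173/(25 - 19))/9050841 = (1792 + 5/6 - 1/1173/6)*(1/9050841) = (1792 + 5*(1/6) + (1/6)*(-1/1173))*(1/9050841) = (1792 + 5/6 - 1/7038)*(1/9050841) = (6308980/3519)*(1/9050841) = 6308980/31849909479 ≈ 0.00019808)
-b = -1*6308980/31849909479 = -6308980/31849909479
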